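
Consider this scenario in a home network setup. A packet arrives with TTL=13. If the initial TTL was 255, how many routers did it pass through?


Given: initial TTL = 255, received TTL = 13
Hops = initial TTL - received TTL
Hops = 255 - 13 = 242

242


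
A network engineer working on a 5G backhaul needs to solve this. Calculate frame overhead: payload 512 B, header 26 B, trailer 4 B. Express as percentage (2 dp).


Given: payload = 512 B, header = 26 B, trailer = 4 B
Overhead bytes = header + trailer = 26 + 4 = 30
Total frame = payload + overhead = 512 + 30 = 542
Overhead % = 30 / 542 * 100 = 5.5351% -> 5.54% (2 dp)

5.54


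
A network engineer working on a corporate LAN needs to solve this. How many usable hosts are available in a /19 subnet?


Given: subnet mask /19
Host bits = 32 - 19 = 13
Total addresses = 2^13 = 8192
Usable hosts = 8192 - 2 (network + broadcast) = 8190

8190


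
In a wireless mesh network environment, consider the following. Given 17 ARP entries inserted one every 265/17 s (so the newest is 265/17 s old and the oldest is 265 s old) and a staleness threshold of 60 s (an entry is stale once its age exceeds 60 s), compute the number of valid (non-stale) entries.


Ages are k * 265/17 s for k = 1..17 (spacing = 15.5882 s).
Entry k is valid iff k * 265/17 <= 60 iff k <= 17 * 60 / 265 = 3.8491
n_valid = floor(3.8491) = 3
(n_stale = 17 - 3 = 14)

3


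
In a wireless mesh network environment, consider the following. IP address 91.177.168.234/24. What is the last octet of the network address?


Given: IP = 91.177.168.234, prefix = /24
Subnet mask = 255.255.255.0
Last octet of IP: 234
Last octet of mask: 0
Network last octet = 234 AND 0 = 0

0


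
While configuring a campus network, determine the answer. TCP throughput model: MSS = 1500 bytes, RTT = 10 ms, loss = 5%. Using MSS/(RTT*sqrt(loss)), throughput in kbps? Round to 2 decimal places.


Given: MSS = 1500 bytes, RTT = 10 ms, loss = 5%
RTT in seconds = 10 / 1000 = 0.01
Loss rate = 5% = 0.05
sqrt(loss) = sqrt(0.05) = 0.223606797750
Throughput (bytes/s) = 1500 / (0.01 * 0.223606797750) = 670820.3932
Throughput (kbps) = 670820.3932 * 8 / 1000 = 5366.563146 -> 5366.56 kbps (2 dp)

5366.56


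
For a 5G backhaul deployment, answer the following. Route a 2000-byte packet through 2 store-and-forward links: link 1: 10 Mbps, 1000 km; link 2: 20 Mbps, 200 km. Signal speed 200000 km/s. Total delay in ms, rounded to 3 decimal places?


Packet = 2000 bytes = 16000 bits. Store-and-forward: sum (t_trans + t_prop) per link.
Link 1: t_trans = 16000/(10*10^6) s = 1.6000 ms; t_prop = 1000/200000 s = 5.0000 ms; subtotal = 6.6000 ms
Link 2: t_trans = 16000/(20*10^6) s = 0.8000 ms; t_prop = 200/200000 s = 1.0000 ms; subtotal = 1.8000 ms
End-to-end = 6.6000 + 1.8000 = 8.4000 ms -> 8.400 ms (3 dp)

8.400


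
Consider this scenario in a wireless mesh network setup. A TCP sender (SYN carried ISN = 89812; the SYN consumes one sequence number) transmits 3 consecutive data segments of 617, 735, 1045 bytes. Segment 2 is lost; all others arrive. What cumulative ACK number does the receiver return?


SYN uses sequence number 89812; first data byte = ISN + 1 = 89813.
Segment 1: SEQ = 89813, len = 617 B, covers [89813, 90429]
Segment 2: SEQ = 90430, len = 735 B, covers [90430, 91164] [LOST]
Segment 3: SEQ = 91165, len = 1045 B, covers [91165, 92209]
In-order data received: bytes [89813, 90429] (segments 1..1).
Segment 2 missing -> gap begins at byte 90430; later segments buffered out of order.
Cumulative ACK = next expected in-order byte = 89813 + 617 = 90430

90430


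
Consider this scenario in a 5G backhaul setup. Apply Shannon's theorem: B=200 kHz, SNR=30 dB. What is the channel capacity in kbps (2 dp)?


Given: B = 200 kHz, SNR = 30 dB
SNR linear = 10^(30/10) = 1000
1 + SNR = 1001
log2(1001) = 9.9672262588
C = 200 * 1000 * 9.9672262588 = 1993445.2518 bps
C = 1993.445252 kbps -> 1993.45 kbps (2 dp)

1993.45


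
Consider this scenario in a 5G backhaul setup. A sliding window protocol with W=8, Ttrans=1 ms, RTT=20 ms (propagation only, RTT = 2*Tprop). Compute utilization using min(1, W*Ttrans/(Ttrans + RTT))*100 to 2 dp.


Given: W = 8, Ttrans = 1 ms, RTT = 20 ms (= 2 * Tprop, Tprop = 10 ms)
Cycle time = Ttrans + RTT = 1 + 20 = 21 ms (first packet sent until its ACK returns)
W * Ttrans = 8 * 1 = 8 ms of sending per cycle
W * Ttrans / (Ttrans + RTT) = 8 / 21 = 0.380952
U = min(1, 0.380952) = 0.380952
U% = 38.10%

38.10


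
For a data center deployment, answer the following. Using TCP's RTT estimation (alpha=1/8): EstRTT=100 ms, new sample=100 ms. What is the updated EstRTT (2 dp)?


Given: EstRTT = 100 ms, SampleRTT = 100 ms, alpha = 1/8
New EstRTT = (1 - alpha) * EstRTT + alpha * SampleRTT
(7/8) * 100 = 87.5
(1/8) * 100 = 12.5
New EstRTT = 87.5 + 12.5 = 100 ms -> 100.00 ms (2 dp)

100.00


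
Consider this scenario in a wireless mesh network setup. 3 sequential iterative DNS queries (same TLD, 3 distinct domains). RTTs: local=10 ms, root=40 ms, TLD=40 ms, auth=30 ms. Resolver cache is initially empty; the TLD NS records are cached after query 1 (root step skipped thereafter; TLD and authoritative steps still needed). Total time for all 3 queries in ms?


Lookup 1 (cold cache): local + root + TLD + auth = 10 + 40 + 40 + 30 = 120 ms
Lookups 2..3 (TLD NS cached -> skip root; new domain -> still ask TLD and auth): local + TLD + auth = 10 + 40 + 30 = 80 ms each
Remaining 2 lookups: 2 * 80 = 160 ms
Total = 120 + 160 = 280 ms

280


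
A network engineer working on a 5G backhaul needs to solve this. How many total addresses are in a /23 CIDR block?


Given: CIDR prefix /23
Host bits = 32 - 23 = 9
Total addresses = 2^9 = 512

512


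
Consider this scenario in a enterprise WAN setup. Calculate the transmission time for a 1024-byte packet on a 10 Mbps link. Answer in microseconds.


Given: packet = 1024 bytes, bandwidth = 10 Mbps
Packet in bits = 1024 * 8 = 8192 bits
Bandwidth = 10 * 10^6 = 10000000 bps
Time = 8192 / 10000000 seconds
Time in us = 8192 * 10^6 / 10000000 = 819.2

819.2


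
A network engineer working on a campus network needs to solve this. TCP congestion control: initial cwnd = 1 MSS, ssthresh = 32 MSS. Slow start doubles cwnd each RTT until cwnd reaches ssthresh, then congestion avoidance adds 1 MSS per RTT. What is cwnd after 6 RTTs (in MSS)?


RTT 0: cwnd = 1 MSS (initial)
RTT 1: cwnd = 2 MSS (slow start, doubled)
RTT 2: cwnd = 4 MSS (slow start, doubled)
RTT 3: cwnd = 8 MSS (slow start, doubled)
RTT 4: cwnd = 16 MSS (slow start, doubled)
RTT 5: cwnd = 32 MSS (slow start, doubled)
RTT 6: cwnd = 33 MSS (congestion avoidance, +1)

33


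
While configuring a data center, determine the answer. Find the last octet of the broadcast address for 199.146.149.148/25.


Given: IP = 199.146.149.148, prefix = /25
Host bits = 32 - 25 = 7
Network last octet = 148 AND mask = 128
Host part size = 2^7 - 1 = 127
Broadcast last octet = 128 OR 127 = 255

255


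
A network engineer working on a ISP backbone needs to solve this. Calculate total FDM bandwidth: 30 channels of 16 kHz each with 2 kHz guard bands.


Given: 30 channels, 16 kHz each, guard = 2 kHz
Channel bandwidth = 30 * 16 = 480 kHz
Guard bands = 29 gaps * 2 kHz = 58 kHz
Total = 480 + 58 = 538 kHz

538


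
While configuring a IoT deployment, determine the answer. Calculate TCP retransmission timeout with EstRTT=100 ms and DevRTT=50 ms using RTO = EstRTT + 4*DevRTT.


Given: EstRTT = 100 ms, DevRTT = 50 ms
Timeout = EstRTT + 4 * DevRTT
4 * DevRTT = 4 * 50 = 200
Timeout = 100 + 200 = 300 ms

300


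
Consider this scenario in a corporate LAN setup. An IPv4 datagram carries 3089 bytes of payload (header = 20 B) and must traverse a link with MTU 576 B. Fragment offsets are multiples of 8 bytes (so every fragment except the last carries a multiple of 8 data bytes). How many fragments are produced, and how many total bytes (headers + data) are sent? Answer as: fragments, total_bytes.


Max data per non-final fragment = floor((MTU - header)/8)*8 = floor((576 - 20)/8)*8 = floor(556/8)*8 = 552 B
Final fragment needs no 8-byte alignment: it can carry up to MTU - header = 556 B
Non-final fragments needed = ceil((payload - 556) / 552) = ceil(2533/552) = ceil(4.5888) = 5
Number of fragments = 5 + 1 = 6
Fragment sizes (data): 5 * 552 B + 329 B (last, 329 <= 556 OK)
Total bytes sent = payload + n_frags * header = 3089 + 6*20 = 3089 + 120 = 3209 B

6, 3209


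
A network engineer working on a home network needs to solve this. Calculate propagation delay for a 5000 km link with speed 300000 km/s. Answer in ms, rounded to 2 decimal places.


Given: distance = 5000 km, speed = 300000 km/s
Delay = distance / speed = 5000 / 300000 seconds
Delay in ms = 5000 * 1000 / 300000
Delay = 16.6667 ms
Rounded to 2 dp = 16.67 ms

16.67


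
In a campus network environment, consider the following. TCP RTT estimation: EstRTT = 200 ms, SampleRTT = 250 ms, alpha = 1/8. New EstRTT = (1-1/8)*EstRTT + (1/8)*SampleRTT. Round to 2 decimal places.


Given: EstRTT = 200 ms, SampleRTT = 250 ms, alpha = 1/8
New EstRTT = (1 - alpha) * EstRTT + alpha * SampleRTT
(7/8) * 200 = 175
(1/8) * 250 = 31.25
New EstRTT = 175 + 31.25 = 206.25 ms -> 206.25 ms (2 dp)

206.25


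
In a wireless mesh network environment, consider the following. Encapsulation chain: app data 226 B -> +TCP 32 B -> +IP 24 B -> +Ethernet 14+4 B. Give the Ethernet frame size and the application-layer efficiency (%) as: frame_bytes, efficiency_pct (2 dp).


TCP segment = 226 + 32 = 258 B
IP packet = 258 + 24 = 282 B
Ethernet frame = 282 + 14 + 4 = 300 B
Efficiency = app / frame = 226 / 300 = 0.753333 = 75.3333% -> 75.33% (2 dp)

300, 75.33


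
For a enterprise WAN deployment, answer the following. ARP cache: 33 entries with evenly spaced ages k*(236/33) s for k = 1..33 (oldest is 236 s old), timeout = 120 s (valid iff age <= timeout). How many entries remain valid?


Ages are k * 236/33 s for k = 1..33 (spacing = 7.1515 s).
Entry k is valid iff k * 236/33 <= 120 iff k <= 33 * 120 / 236 = 16.7797
n_valid = floor(16.7797) = 16
(n_stale = 33 - 16 = 17)

16


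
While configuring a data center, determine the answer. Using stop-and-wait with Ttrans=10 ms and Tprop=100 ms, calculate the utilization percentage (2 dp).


Given: Ttrans = 10 ms, Tprop = 100 ms
RTT = 2 * Tprop = 2 * 100 = 200 ms
U = Ttrans / (Ttrans + RTT)
U = 10 / (10 + 200)
U = 10 / 210 = 0.047619
U% = 4.76%

4.76


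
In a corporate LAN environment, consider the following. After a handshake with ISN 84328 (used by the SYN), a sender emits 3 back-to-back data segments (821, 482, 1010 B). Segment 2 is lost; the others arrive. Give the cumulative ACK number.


SYN uses sequence number 84328; first data byte = ISN + 1 = 84329.
Segment 1: SEQ = 84329, len = 821 B, covers [84329, 85149]
Segment 2: SEQ = 85150, len = 482 B, covers [85150, 85631] [LOST]
Segment 3: SEQ = 85632, len = 1010 B, covers [85632, 86641]
In-order data received: bytes [84329, 85149] (segments 1..1).
Segment 2 missing -> gap begins at byte 85150; later segments buffered out of order.
Cumulative ACK = next expected in-order byte = 84329 + 821 = 85150

85150


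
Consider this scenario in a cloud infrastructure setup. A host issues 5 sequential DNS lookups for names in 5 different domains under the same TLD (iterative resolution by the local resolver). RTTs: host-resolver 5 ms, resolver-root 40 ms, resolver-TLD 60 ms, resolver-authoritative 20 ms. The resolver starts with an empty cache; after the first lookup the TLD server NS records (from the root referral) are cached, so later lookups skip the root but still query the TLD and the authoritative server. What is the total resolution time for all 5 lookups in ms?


Lookup 1 (cold cache): local + root + TLD + auth = 5 + 40 + 60 + 20 = 125 ms
Lookups 2..5 (TLD NS cached -> skip root; new domain -> still ask TLD and auth): local + TLD + auth = 5 + 60 + 20 = 85 ms each
Remaining 4 lookups: 4 * 85 = 340 ms
Total = 125 + 340 = 465 ms

465


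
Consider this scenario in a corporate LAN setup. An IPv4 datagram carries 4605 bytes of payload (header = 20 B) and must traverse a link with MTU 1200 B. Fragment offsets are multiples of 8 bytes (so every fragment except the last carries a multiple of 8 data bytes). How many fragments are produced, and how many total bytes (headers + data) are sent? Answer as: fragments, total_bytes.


Max data per non-final fragment = floor((MTU - header)/8)*8 = floor((1200 - 20)/8)*8 = floor(1180/8)*8 = 1176 B
Final fragment needs no 8-byte alignment: it can carry up to MTU - header = 1180 B
Non-final fragments needed = ceil((payload - 1180) / 1176) = ceil(3425/1176) = ceil(2.9124) = 3
Number of fragments = 3 + 1 = 4
Fragment sizes (data): 3 * 1176 B + 1077 B (last, 1077 <= 1180 OK)
Total bytes sent = payload + n_frags * header = 4605 + 4*20 = 4605 + 80 = 4685 B

4, 4685


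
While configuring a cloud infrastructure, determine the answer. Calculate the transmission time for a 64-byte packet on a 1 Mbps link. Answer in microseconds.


Given: packet = 64 bytes, bandwidth = 1 Mbps
Packet in bits = 64 * 8 = 512 bits
Bandwidth = 1 * 10^6 = 1000000 bps
Time = 512 / 1000000 seconds
Time in us = 512 * 10^6 / 1000000 = 512

512


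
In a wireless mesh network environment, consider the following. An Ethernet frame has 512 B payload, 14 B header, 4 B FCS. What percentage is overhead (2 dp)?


Given: payload = 512 B, header = 14 B, trailer = 4 B
Overhead bytes = header + trailer = 14 + 4 = 18
Total frame = payload + overhead = 512 + 18 = 530
Overhead % = 18 / 530 * 100 = 3.3962% -> 3.40% (2 dp)

3.40


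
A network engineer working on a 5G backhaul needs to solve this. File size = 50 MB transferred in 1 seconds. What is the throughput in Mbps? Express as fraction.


Given: file = 50 MB, time = 1 s
File in Mb = 50 * 8 = 400 Mb
Throughput = 400 / 1 Mbps
Throughput = 400 Mbps

400


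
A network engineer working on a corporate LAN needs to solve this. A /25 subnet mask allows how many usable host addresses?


Given: subnet mask /25
Host bits = 32 - 25 = 7
Total addresses = 2^7 = 128
Usable hosts = 128 - 2 (network + broadcast) = 126

126


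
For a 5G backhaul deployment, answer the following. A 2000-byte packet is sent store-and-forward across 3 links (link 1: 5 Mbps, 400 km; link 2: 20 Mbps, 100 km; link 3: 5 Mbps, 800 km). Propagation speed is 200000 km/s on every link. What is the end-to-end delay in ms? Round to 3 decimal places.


Packet = 2000 bytes = 16000 bits. Store-and-forward: sum (t_trans + t_prop) per link.
Link 1: t_trans = 16000/(5*10^6) s = 3.2000 ms; t_prop = 400/200000 s = 2.0000 ms; subtotal = 5.2000 ms
Link 2: t_trans = 16000/(20*10^6) s = 0.8000 ms; t_prop = 100/200000 s = 0.5000 ms; subtotal = 1.3000 ms
Link 3: t_trans = 16000/(5*10^6) s = 3.2000 ms; t_prop = 800/200000 s = 4.0000 ms; subtotal = 7.2000 ms
End-to-end = 5.2000 + 1.3000 + 7.2000 = 13.7000 ms -> 13.700 ms (3 dp)

13.700


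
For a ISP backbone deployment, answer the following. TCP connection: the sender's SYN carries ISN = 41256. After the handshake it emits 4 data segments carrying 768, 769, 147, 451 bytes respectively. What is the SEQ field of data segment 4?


The SYN occupies sequence number ISN = 41256, so the first data byte is ISN + 1 = 41257.
SEQ of data segment i = (ISN + 1) + sum of payload sizes of segments 1..i-1.
Segment 1: SEQ = 41257, payload = 768 bytes
Segment 2: SEQ = 42025, payload = 769 bytes
Segment 3: SEQ = 42794, payload = 147 bytes
Segment 4: SEQ = 42941, payload = 451 bytes
SEQ of segment 4 = 41257 + 768 + 769 + 147 = 42941

42941


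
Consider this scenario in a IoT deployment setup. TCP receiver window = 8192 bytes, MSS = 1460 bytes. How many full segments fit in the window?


Given: RWND = 8192 bytes, MSS = 1460 bytes
Full segments = floor(RWND / MSS)
Full segments = floor(8192 / 1460)
Full segments = floor(5.611) = 5

5


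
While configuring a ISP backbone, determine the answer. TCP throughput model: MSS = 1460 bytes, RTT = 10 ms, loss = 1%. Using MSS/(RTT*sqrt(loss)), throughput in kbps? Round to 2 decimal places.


Given: MSS = 1460 bytes, RTT = 10 ms, loss = 1%
RTT in seconds = 10 / 1000 = 0.01
Loss rate = 1% = 0.01
sqrt(loss) = sqrt(0.01) = 0.1
Throughput (bytes/s) = 1460 / (0.01 * 0.1) = 1460000.0000
Throughput (kbps) = 1460000.0000 * 8 / 1000 = 11680.000000 -> 11680.00 kbps (2 dp)

11680.00


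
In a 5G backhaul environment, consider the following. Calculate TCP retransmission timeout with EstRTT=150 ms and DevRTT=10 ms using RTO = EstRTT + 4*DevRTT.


Given: EstRTT = 150 ms, DevRTT = 10 ms
Timeout = EstRTT + 4 * DevRTT
4 * DevRTT = 4 * 10 = 40
Timeout = 150 + 40 = 190 ms

190


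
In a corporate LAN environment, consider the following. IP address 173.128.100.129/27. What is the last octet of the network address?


Given: IP = 173.128.100.129, prefix = /27
Subnet mask = 255.255.255.224
Last octet of IP: 129
Last octet of mask: 224
Network last octet = 129 AND 224 = 128

128


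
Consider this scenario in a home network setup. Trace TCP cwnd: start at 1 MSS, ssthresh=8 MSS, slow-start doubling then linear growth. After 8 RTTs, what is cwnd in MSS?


RTT 0: cwnd = 1 MSS (initial)
RTT 1: cwnd = 2 MSS (slow start, doubled)
RTT 2: cwnd = 4 MSS (slow start, doubled)
RTT 3: cwnd = 8 MSS (slow start, doubled)
RTT 4: cwnd = 9 MSS (congestion avoidance, +1)
RTT 5: cwnd = 10 MSS (congestion avoidance, +1)
RTT 6: cwnd = 11 MSS (congestion avoidance, +1)
RTT 7: cwnd = 12 MSS (congestion avoidance, +1)
RTT 8: cwnd = 13 MSS (congestion avoidance, +1)

13


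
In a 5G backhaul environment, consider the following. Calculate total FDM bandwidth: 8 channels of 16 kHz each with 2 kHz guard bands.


Given: 8 channels, 16 kHz each, guard = 2 kHz
Channel bandwidth = 8 * 16 = 128 kHz
Guard bands = 7 gaps * 2 kHz = 14 kHz
Total = 128 + 14 = 142 kHz

142


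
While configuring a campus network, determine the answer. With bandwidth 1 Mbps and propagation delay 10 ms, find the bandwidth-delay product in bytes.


Given: bandwidth = 1 Mbps, delay = 10 ms
BDP in bits = 1 * 10^6 * 10 / 1000
BDP in bits = 10000
BDP in bytes = 10000 / 8 = 1250

1250


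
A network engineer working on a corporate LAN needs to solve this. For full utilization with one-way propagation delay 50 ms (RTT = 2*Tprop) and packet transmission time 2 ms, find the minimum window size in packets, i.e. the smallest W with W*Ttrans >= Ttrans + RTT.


Given: Ttrans = 2 ms, RTT = 100 ms (= 2 * Tprop, Tprop = 50 ms)
Time until first ACK returns = Ttrans + RTT = 2 + 100 = 102 ms
Need W * Ttrans >= Ttrans + RTT  ->  W >= (Ttrans + RTT) / Ttrans
(Ttrans + RTT) / Ttrans = 102 / 2 = 51
W_min = ceil(51) = 51

51


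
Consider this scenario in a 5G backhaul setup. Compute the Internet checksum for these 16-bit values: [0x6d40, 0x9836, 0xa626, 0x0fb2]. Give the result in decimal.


Given words: [0x6d40, 0x9836, 0xa626, 0x0fb2]
Step 1: Sum all words
Raw sum = 27968 + 38966 + 42534 + 4018 = 113486
Step 2: Fold carry: (47950 + 1) = 47951
One's complement = ~47951 & 0xFFFF = 17584

17584


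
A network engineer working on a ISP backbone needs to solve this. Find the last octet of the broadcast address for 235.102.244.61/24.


Given: IP = 235.102.244.61, prefix = /24
Host bits = 32 - 24 = 8
Network last octet = 61 AND mask = 0
Host part size = 2^8 - 1 = 255
Broadcast last octet = 0 OR 255 = 255

255


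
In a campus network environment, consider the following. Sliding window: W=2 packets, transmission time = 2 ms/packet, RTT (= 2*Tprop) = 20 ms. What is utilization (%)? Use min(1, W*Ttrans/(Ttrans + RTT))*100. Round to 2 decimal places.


Given: W = 2, Ttrans = 2 ms, RTT = 20 ms (= 2 * Tprop, Tprop = 10 ms)
Cycle time = Ttrans + RTT = 2 + 20 = 22 ms (first packet sent until its ACK returns)
W * Ttrans = 2 * 2 = 4 ms of sending per cycle
W * Ttrans / (Ttrans + RTT) = 4 / 22 = 0.181818
U = min(1, 0.181818) = 0.181818
U% = 18.18%

18.18


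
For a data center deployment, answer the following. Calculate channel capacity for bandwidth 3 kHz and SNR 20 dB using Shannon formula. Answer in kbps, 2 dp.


Given: B = 3 kHz, SNR = 20 dB
SNR linear = 10^(20/10) = 100
1 + SNR = 101
log2(101) = 6.6582114828
C = 3 * 1000 * 6.6582114828 = 19974.6344 bps
C = 19.974634 kbps -> 19.97 kbps (2 dp)

19.97


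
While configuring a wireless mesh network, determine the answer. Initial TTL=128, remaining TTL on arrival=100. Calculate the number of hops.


Given: initial TTL = 128, received TTL = 100
Hops = initial TTL - received TTL
Hops = 128 - 100 = 28

28


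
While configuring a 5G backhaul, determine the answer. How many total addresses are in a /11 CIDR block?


Given: CIDR prefix /11
Host bits = 32 - 11 = 21
Total addresses = 2^21 = 2097152

2097152


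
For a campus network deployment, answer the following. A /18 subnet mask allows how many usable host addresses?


Given: subnet mask /18
Host bits = 32 - 18 = 14
Total addresses = 2^14 = 16384
Usable hosts = 16384 - 2 (network + broadcast) = 16382

16382


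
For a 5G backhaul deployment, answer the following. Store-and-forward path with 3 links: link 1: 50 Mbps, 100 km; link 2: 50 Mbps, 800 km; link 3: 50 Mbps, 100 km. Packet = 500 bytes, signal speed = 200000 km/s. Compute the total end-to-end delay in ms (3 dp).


Packet = 500 bytes = 4000 bits. Store-and-forward: sum (t_trans + t_prop) per link.
Link 1: t_trans = 4000/(50*10^6) s = 0.0800 ms; t_prop = 100/200000 s = 0.5000 ms; subtotal = 0.5800 ms
Link 2: t_trans = 4000/(50*10^6) s = 0.0800 ms; t_prop = 800/200000 s = 4.0000 ms; subtotal = 4.0800 ms
Link 3: t_trans = 4000/(50*10^6) s = 0.0800 ms; t_prop = 100/200000 s = 0.5000 ms; subtotal = 0.5800 ms
End-to-end = 0.5800 + 4.0800 + 0.5800 = 5.2400 ms -> 5.240 ms (3 dp)

5.240


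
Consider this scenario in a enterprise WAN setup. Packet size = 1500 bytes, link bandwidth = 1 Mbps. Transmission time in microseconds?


Given: packet = 1500 bytes, bandwidth = 1 Mbps
Packet in bits = 1500 * 8 = 12000 bits
Bandwidth = 1 * 10^6 = 1000000 bps
Time = 12000 / 1000000 seconds
Time in us = 12000 * 10^6 / 1000000 = 12000

12000


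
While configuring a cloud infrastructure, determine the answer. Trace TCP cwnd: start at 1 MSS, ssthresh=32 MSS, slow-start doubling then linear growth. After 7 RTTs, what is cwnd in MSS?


RTT 0: cwnd = 1 MSS (initial)
RTT 1: cwnd = 2 MSS (slow start, doubled)
RTT 2: cwnd = 4 MSS (slow start, doubled)
RTT 3: cwnd = 8 MSS (slow start, doubled)
RTT 4: cwnd = 16 MSS (slow start, doubled)
RTT 5: cwnd = 32 MSS (slow start, doubled)
RTT 6: cwnd = 33 MSS (congestion avoidance, +1)
RTT 7: cwnd = 34 MSS (congestion avoidance, +1)

34


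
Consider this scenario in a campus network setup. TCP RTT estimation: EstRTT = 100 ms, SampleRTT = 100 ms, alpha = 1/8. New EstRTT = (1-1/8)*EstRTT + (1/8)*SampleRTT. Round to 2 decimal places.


Given: EstRTT = 100 ms, SampleRTT = 100 ms, alpha = 1/8
New EstRTT = (1 - alpha) * EstRTT + alpha * SampleRTT
(7/8) * 100 = 87.5
(1/8) * 100 = 12.5
New EstRTT = 87.5 + 12.5 = 100 ms -> 100.00 ms (2 dp)

100.00


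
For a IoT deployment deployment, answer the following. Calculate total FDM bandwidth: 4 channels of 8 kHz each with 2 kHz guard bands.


Given: 4 channels, 8 kHz each, guard = 2 kHz
Channel bandwidth = 4 * 8 = 32 kHz
Guard bands = 3 gaps * 2 kHz = 6 kHz
Total = 32 + 6 = 38 kHz

38


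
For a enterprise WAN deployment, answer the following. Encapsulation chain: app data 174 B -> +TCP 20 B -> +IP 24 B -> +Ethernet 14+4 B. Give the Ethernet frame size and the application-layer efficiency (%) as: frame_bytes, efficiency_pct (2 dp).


TCP segment = 174 + 20 = 194 B
IP packet = 194 + 24 = 218 B
Ethernet frame = 218 + 14 + 4 = 236 B
Efficiency = app / frame = 174 / 236 = 0.737288 = 73.7288% -> 73.73% (2 dp)

236, 73.73


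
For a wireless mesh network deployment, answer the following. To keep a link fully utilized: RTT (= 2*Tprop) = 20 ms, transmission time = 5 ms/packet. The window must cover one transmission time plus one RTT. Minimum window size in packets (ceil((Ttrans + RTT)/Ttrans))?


Given: Ttrans = 5 ms, RTT = 20 ms (= 2 * Tprop, Tprop = 10 ms)
Time until first ACK returns = Ttrans + RTT = 5 + 20 = 25 ms
Need W * Ttrans >= Ttrans + RTT  ->  W >= (Ttrans + RTT) / Ttrans
(Ttrans + RTT) / Ttrans = 25 / 5 = 5
W_min = ceil(5) = 5

5


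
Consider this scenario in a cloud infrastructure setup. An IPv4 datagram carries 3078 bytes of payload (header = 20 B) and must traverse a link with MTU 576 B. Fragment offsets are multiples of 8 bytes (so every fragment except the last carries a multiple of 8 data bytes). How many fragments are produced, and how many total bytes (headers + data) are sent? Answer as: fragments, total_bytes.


Max data per non-final fragment = floor((MTU - header)/8)*8 = floor((576 - 20)/8)*8 = floor(556/8)*8 = 552 B
Final fragment needs no 8-byte alignment: it can carry up to MTU - header = 556 B
Non-final fragments needed = ceil((payload - 556) / 552) = ceil(2522/552) = ceil(4.5688) = 5
Number of fragments = 5 + 1 = 6
Fragment sizes (data): 5 * 552 B + 318 B (last, 318 <= 556 OK)
Total bytes sent = payload + n_frags * header = 3078 + 6*20 = 3078 + 120 = 3198 B

6, 3198


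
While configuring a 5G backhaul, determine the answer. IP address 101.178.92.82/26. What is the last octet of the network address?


Given: IP = 101.178.92.82, prefix = /26
Subnet mask = 255.255.255.192
Last octet of IP: 82
Last octet of mask: 192
Network last octet = 82 AND 192 = 64

64


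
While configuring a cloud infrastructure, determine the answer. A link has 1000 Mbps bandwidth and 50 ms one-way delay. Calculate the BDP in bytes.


Given: bandwidth = 1000 Mbps, delay = 50 ms
BDP in bits = 1000 * 10^6 * 50 / 1000
BDP in bits = 50000000
BDP in bytes = 50000000 / 8 = 6250000

6250000


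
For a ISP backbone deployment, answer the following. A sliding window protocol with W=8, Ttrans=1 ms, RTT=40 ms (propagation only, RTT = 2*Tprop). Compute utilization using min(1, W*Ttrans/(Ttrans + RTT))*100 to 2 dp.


Given: W = 8, Ttrans = 1 ms, RTT = 40 ms (= 2 * Tprop, Tprop = 20 ms)
Cycle time = Ttrans + RTT = 1 + 40 = 41 ms (first packet sent until its ACK returns)
W * Ttrans = 8 * 1 = 8 ms of sending per cycle
W * Ttrans / (Ttrans + RTT) = 8 / 41 = 0.195122
U = min(1, 0.195122) = 0.195122
U% = 19.51%

19.51


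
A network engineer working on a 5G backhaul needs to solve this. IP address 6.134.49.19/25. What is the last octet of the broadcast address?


Given: IP = 6.134.49.19, prefix = /25
Host bits = 32 - 25 = 7
Network last octet = 19 AND mask = 0
Host part size = 2^7 - 1 = 127
Broadcast last octet = 0 OR 127 = 127

127


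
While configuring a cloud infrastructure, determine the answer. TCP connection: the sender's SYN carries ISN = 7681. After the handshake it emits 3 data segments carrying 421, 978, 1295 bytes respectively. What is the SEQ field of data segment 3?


The SYN occupies sequence number ISN = 7681, so the first data byte is ISN + 1 = 7682.
SEQ of data segment i = (ISN + 1) + sum of payload sizes of segments 1..i-1.
Segment 1: SEQ = 7682, payload = 421 bytes
Segment 2: SEQ = 8103, payload = 978 bytes
Segment 3: SEQ = 9081, payload = 1295 bytes
SEQ of segment 3 = 7682 + 421 + 978 = 9081

9081


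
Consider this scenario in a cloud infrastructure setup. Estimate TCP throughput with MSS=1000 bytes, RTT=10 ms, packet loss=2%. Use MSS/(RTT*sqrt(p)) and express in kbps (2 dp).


Given: MSS = 1000 bytes, RTT = 10 ms, loss = 2%
RTT in seconds = 10 / 1000 = 0.01
Loss rate = 2% = 0.02
sqrt(loss) = sqrt(0.02) = 0.141421356237
Throughput (bytes/s) = 1000 / (0.01 * 0.141421356237) = 707106.7812
Throughput (kbps) = 707106.7812 * 8 / 1000 = 5656.854249 -> 5656.85 kbps (2 dp)

5656.85


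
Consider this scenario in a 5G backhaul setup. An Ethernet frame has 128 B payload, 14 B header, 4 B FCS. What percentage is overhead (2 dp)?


Given: payload = 128 B, header = 14 B, trailer = 4 B
Overhead bytes = header + trailer = 14 + 4 = 18
Total frame = payload + overhead = 128 + 18 = 146
Overhead % = 18 / 146 * 100 = 12.3288% -> 12.33% (2 dp)

12.33


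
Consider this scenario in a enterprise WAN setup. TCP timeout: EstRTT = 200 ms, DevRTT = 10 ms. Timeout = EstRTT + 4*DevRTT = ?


Given: EstRTT = 200 ms, DevRTT = 10 ms
Timeout = EstRTT + 4 * DevRTT
4 * DevRTT = 4 * 10 = 40
Timeout = 200 + 40 = 240 ms

240


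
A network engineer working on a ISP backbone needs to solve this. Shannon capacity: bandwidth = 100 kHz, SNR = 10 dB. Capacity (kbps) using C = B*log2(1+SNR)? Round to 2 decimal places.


Given: B = 100 kHz, SNR = 10 dB
SNR linear = 10^(10/10) = 10
1 + SNR = 11
log2(11) = 3.4594316186
C = 100 * 1000 * 3.4594316186 = 345943.1619 bps
C = 345.943162 kbps -> 345.94 kbps (2 dp)

345.94


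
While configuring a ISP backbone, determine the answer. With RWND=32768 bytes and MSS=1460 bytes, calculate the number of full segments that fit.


Given: RWND = 32768 bytes, MSS = 1460 bytes
Full segments = floor(RWND / MSS)
Full segments = floor(32768 / 1460)
Full segments = floor(22.4438) = 22

22


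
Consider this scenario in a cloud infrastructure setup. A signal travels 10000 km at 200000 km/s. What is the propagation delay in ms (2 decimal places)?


Given: distance = 10000 km, speed = 200000 km/s
Delay = distance / speed = 10000 / 200000 seconds
Delay in ms = 10000 * 1000 / 200000
Delay = 50.0000 ms
Rounded to 2 dp = 50.00 ms

50.00


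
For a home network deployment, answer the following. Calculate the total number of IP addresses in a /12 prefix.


Given: CIDR prefix /12
Host bits = 32 - 12 = 20
Total addresses = 2^20 = 1048576

1048576


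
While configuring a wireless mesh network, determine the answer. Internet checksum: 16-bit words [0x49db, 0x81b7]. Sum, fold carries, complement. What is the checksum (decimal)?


Given words: [0x49db, 0x81b7]
Step 1: Sum all words
Raw sum = 18907 + 33207 = 52114
One's complement = ~52114 & 0xFFFF = 13421

13421


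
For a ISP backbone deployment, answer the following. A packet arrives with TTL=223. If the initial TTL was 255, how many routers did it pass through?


Given: initial TTL = 255, received TTL = 223
Hops = initial TTL - received TTL
Hops = 255 - 223 = 32

32


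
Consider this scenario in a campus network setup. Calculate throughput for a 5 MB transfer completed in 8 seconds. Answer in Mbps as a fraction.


Given: file = 5 MB, time = 8 s
File in Mb = 5 * 8 = 40 Mb
Throughput = 40 / 8 Mbps
Throughput = 5 Mbps

5


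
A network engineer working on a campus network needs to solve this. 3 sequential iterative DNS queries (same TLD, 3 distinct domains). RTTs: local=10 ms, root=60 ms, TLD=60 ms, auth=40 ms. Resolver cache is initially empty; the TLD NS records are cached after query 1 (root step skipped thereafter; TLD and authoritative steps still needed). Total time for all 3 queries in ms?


Lookup 1 (cold cache): local + root + TLD + auth = 10 + 60 + 60 + 40 = 170 ms
Lookups 2..3 (TLD NS cached -> skip root; new domain -> still ask TLD and auth): local + TLD + auth = 10 + 60 + 40 = 110 ms each
Remaining 2 lookups: 2 * 110 = 220 ms
Total = 170 + 220 = 390 ms

390


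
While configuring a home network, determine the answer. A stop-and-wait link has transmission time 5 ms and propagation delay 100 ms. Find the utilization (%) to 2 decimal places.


Given: Ttrans = 5 ms, Tprop = 100 ms
RTT = 2 * Tprop = 2 * 100 = 200 ms
U = Ttrans / (Ttrans + RTT)
U = 5 / (5 + 200)
U = 5 / 205 = 0.02439
U% = 2.44%

2.44


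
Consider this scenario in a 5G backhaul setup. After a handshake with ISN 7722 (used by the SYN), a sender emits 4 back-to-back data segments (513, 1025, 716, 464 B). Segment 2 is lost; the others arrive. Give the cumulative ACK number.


SYN uses sequence number 7722; first data byte = ISN + 1 = 7723.
Segment 1: SEQ = 7723, len = 513 B, covers [7723, 8235]
Segment 2: SEQ = 8236, len = 1025 B, covers [8236, 9260] [LOST]
Segment 3: SEQ = 9261, len = 716 B, covers [9261, 9976]
Segment 4: SEQ = 9977, len = 464 B, covers [9977, 10440]
In-order data received: bytes [7723, 8235] (segments 1..1).
Segment 2 missing -> gap begins at byte 8236; later segments buffered out of order.
Cumulative ACK = next expected in-order byte = 7723 + 513 = 8236

8236


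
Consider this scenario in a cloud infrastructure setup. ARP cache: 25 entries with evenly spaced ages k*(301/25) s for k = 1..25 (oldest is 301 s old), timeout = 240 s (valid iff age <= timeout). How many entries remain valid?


Ages are k * 301/25 s for k = 1..25 (spacing = 12.0400 s).
Entry k is valid iff k * 301/25 <= 240 iff k <= 25 * 240 / 301 = 19.9336
n_valid = floor(19.9336) = 19
(n_stale = 25 - 19 = 6)

19


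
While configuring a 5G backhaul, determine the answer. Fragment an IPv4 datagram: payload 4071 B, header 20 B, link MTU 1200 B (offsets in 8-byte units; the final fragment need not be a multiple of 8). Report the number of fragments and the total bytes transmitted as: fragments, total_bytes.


Max data per non-final fragment = floor((MTU - header)/8)*8 = floor((1200 - 20)/8)*8 = floor(1180/8)*8 = 1176 B
Final fragment needs no 8-byte alignment: it can carry up to MTU - header = 1180 B
Non-final fragments needed = ceil((payload - 1180) / 1176) = ceil(2891/1176) = ceil(2.4583) = 3
Number of fragments = 3 + 1 = 4
Fragment sizes (data): 3 * 1176 B + 543 B (last, 543 <= 1180 OK)
Total bytes sent = payload + n_frags * header = 4071 + 4*20 = 4071 + 80 = 4151 B

4, 4151


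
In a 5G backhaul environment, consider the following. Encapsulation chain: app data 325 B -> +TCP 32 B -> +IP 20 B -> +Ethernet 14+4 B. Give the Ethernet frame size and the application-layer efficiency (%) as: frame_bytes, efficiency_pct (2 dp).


TCP segment = 325 + 32 = 357 B
IP packet = 357 + 20 = 377 B
Ethernet frame = 377 + 14 + 4 = 395 B
Efficiency = app / frame = 325 / 395 = 0.822785 = 82.2785% -> 82.28% (2 dp)

395, 82.28


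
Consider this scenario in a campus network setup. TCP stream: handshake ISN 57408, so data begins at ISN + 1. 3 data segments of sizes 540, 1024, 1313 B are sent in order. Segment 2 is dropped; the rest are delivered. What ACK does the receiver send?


SYN uses sequence number 57408; first data byte = ISN + 1 = 57409.
Segment 1: SEQ = 57409, len = 540 B, covers [57409, 57948]
Segment 2: SEQ = 57949, len = 1024 B, covers [57949, 58972] [LOST]
Segment 3: SEQ = 58973, len = 1313 B, covers [58973, 60285]
In-order data received: bytes [57409, 57948] (segments 1..1).
Segment 2 missing -> gap begins at byte 57949; later segments buffered out of order.
Cumulative ACK = next expected in-order byte = 57409 + 540 = 57949

57949


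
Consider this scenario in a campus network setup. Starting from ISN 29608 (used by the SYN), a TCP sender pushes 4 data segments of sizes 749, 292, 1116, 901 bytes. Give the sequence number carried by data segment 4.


The SYN occupies sequence number ISN = 29608, so the first data byte is ISN + 1 = 29609.
SEQ of data segment i = (ISN + 1) + sum of payload sizes of segments 1..i-1.
Segment 1: SEQ = 29609, payload = 749 bytes
Segment 2: SEQ = 30358, payload = 292 bytes
Segment 3: SEQ = 30650, payload = 1116 bytes
Segment 4: SEQ = 31766, payload = 901 bytes
SEQ of segment 4 = 29609 + 749 + 292 + 1116 = 31766

31766


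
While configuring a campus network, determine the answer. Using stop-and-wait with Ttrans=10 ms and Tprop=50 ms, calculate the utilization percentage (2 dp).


Given: Ttrans = 10 ms, Tprop = 50 ms
RTT = 2 * Tprop = 2 * 50 = 100 ms
U = Ttrans / (Ttrans + RTT)
U = 10 / (10 + 100)
U = 10 / 110 = 0.090909
U% = 9.09%

9.09


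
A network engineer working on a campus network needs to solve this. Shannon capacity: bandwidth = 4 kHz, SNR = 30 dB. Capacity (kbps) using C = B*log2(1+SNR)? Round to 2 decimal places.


Given: B = 4 kHz, SNR = 30 dB
SNR linear = 10^(30/10) = 1000
1 + SNR = 1001
log2(1001) = 9.9672262588
C = 4 * 1000 * 9.9672262588 = 39868.9050 bps
C = 39.868905 kbps -> 39.87 kbps (2 dp)

39.87


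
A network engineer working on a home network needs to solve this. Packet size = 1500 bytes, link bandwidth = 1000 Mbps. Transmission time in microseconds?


Given: packet = 1500 bytes, bandwidth = 1000 Mbps
Packet in bits = 1500 * 8 = 12000 bits
Bandwidth = 1000 * 10^6 = 1000000000 bps
Time = 12000 / 1000000000 seconds
Time in us = 12000 * 10^6 / 1000000000 = 12

12


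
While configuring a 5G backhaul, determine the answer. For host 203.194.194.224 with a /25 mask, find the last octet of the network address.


Given: IP = 203.194.194.224, prefix = /25
Subnet mask = 255.255.255.128
Last octet of IP: 224
Last octet of mask: 128
Network last octet = 224 AND 128 = 128

128


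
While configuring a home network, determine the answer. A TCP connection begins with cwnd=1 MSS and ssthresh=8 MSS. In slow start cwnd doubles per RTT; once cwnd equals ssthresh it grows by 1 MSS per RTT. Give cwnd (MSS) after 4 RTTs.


RTT 0: cwnd = 1 MSS (initial)
RTT 1: cwnd = 2 MSS (slow start, doubled)
RTT 2: cwnd = 4 MSS (slow start, doubled)
RTT 3: cwnd = 8 MSS (slow start, doubled)
RTT 4: cwnd = 9 MSS (congestion avoidance, +1)

9


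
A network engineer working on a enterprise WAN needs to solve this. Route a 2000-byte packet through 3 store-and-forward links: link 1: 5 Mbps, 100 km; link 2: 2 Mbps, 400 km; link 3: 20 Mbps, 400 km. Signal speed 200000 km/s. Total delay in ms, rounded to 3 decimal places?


Packet = 2000 bytes = 16000 bits. Store-and-forward: sum (t_trans + t_prop) per link.
Link 1: t_trans = 16000/(5*10^6) s = 3.2000 ms; t_prop = 100/200000 s = 0.5000 ms; subtotal = 3.7000 ms
Link 2: t_trans = 16000/(2*10^6) s = 8.0000 ms; t_prop = 400/200000 s = 2.0000 ms; subtotal = 10.0000 ms
Link 3: t_trans = 16000/(20*10^6) s = 0.8000 ms; t_prop = 400/200000 s = 2.0000 ms; subtotal = 2.8000 ms
End-to-end = 3.7000 + 10.0000 + 2.8000 = 16.5000 ms -> 16.500 ms (3 dp)

16.500


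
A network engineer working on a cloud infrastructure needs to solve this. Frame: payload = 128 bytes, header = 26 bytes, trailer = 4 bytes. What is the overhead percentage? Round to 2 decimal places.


Given: payload = 128 B, header = 26 B, trailer = 4 B
Overhead bytes = header + trailer = 26 + 4 = 30
Total frame = payload + overhead = 128 + 30 = 158
Overhead % = 30 / 158 * 100 = 18.9873% -> 18.99% (2 dp)

18.99


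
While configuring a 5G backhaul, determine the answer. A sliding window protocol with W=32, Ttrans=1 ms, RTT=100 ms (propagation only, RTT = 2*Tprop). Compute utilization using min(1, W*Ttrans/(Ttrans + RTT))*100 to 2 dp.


Given: W = 32, Ttrans = 1 ms, RTT = 100 ms (= 2 * Tprop, Tprop = 50 ms)
Cycle time = Ttrans + RTT = 1 + 100 = 101 ms (first packet sent until its ACK returns)
W * Ttrans = 32 * 1 = 32 ms of sending per cycle
W * Ttrans / (Ttrans + RTT) = 32 / 101 = 0.316832
U = min(1, 0.316832) = 0.316832
U% = 31.68%

31.68


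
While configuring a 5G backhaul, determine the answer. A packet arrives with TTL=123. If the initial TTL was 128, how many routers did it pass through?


Given: initial TTL = 128, received TTL = 123
Hops = initial TTL - received TTL
Hops = 128 - 123 = 5

5


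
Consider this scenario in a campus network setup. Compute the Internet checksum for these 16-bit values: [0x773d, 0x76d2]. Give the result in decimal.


Given words: [0x773d, 0x76d2]
Step 1: Sum all words
Raw sum = 30525 + 30418 = 60943
One's complement = ~60943 & 0xFFFF = 4592

4592


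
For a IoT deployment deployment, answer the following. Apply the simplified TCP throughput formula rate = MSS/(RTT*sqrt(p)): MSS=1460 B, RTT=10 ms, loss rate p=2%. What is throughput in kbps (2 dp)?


Given: MSS = 1460 bytes, RTT = 10 ms, loss = 2%
RTT in seconds = 10 / 1000 = 0.01
Loss rate = 2% = 0.02
sqrt(loss) = sqrt(0.02) = 0.141421356237
Throughput (bytes/s) = 1460 / (0.01 * 0.141421356237) = 1032375.9005
Throughput (kbps) = 1032375.9005 * 8 / 1000 = 8259.007204 -> 8259.01 kbps (2 dp)

8259.01


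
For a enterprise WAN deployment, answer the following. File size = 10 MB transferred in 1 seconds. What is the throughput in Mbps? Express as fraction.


Given: file = 10 MB, time = 1 s
File in Mb = 10 * 8 = 80 Mb
Throughput = 80 / 1 Mbps
Throughput = 80 Mbps

80
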